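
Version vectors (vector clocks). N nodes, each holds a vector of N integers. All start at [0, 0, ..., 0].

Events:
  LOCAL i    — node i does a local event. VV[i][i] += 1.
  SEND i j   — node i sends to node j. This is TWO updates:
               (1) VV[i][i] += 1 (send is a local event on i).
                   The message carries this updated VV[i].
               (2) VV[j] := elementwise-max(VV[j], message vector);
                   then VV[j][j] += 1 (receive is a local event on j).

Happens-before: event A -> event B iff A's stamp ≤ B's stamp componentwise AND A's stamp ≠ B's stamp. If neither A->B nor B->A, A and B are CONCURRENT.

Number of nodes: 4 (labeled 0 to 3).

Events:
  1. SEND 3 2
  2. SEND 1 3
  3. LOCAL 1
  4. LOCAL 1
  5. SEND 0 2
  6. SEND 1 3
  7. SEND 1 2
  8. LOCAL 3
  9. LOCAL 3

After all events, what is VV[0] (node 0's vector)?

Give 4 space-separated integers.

Answer: 1 0 0 0

Derivation:
Initial: VV[0]=[0, 0, 0, 0]
Initial: VV[1]=[0, 0, 0, 0]
Initial: VV[2]=[0, 0, 0, 0]
Initial: VV[3]=[0, 0, 0, 0]
Event 1: SEND 3->2: VV[3][3]++ -> VV[3]=[0, 0, 0, 1], msg_vec=[0, 0, 0, 1]; VV[2]=max(VV[2],msg_vec) then VV[2][2]++ -> VV[2]=[0, 0, 1, 1]
Event 2: SEND 1->3: VV[1][1]++ -> VV[1]=[0, 1, 0, 0], msg_vec=[0, 1, 0, 0]; VV[3]=max(VV[3],msg_vec) then VV[3][3]++ -> VV[3]=[0, 1, 0, 2]
Event 3: LOCAL 1: VV[1][1]++ -> VV[1]=[0, 2, 0, 0]
Event 4: LOCAL 1: VV[1][1]++ -> VV[1]=[0, 3, 0, 0]
Event 5: SEND 0->2: VV[0][0]++ -> VV[0]=[1, 0, 0, 0], msg_vec=[1, 0, 0, 0]; VV[2]=max(VV[2],msg_vec) then VV[2][2]++ -> VV[2]=[1, 0, 2, 1]
Event 6: SEND 1->3: VV[1][1]++ -> VV[1]=[0, 4, 0, 0], msg_vec=[0, 4, 0, 0]; VV[3]=max(VV[3],msg_vec) then VV[3][3]++ -> VV[3]=[0, 4, 0, 3]
Event 7: SEND 1->2: VV[1][1]++ -> VV[1]=[0, 5, 0, 0], msg_vec=[0, 5, 0, 0]; VV[2]=max(VV[2],msg_vec) then VV[2][2]++ -> VV[2]=[1, 5, 3, 1]
Event 8: LOCAL 3: VV[3][3]++ -> VV[3]=[0, 4, 0, 4]
Event 9: LOCAL 3: VV[3][3]++ -> VV[3]=[0, 4, 0, 5]
Final vectors: VV[0]=[1, 0, 0, 0]; VV[1]=[0, 5, 0, 0]; VV[2]=[1, 5, 3, 1]; VV[3]=[0, 4, 0, 5]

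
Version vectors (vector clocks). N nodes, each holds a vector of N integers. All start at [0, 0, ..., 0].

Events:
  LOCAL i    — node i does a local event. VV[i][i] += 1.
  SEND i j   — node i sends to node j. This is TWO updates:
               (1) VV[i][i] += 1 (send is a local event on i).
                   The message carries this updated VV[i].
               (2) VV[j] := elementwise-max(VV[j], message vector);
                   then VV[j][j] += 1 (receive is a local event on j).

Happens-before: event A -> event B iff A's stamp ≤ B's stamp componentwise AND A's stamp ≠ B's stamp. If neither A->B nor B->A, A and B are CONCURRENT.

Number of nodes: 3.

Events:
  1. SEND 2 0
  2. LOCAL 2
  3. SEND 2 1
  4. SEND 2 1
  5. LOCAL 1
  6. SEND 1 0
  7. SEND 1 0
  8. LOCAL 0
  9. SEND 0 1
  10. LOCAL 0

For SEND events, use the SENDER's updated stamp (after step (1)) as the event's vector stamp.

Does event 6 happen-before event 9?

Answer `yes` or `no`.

Initial: VV[0]=[0, 0, 0]
Initial: VV[1]=[0, 0, 0]
Initial: VV[2]=[0, 0, 0]
Event 1: SEND 2->0: VV[2][2]++ -> VV[2]=[0, 0, 1], msg_vec=[0, 0, 1]; VV[0]=max(VV[0],msg_vec) then VV[0][0]++ -> VV[0]=[1, 0, 1]
Event 2: LOCAL 2: VV[2][2]++ -> VV[2]=[0, 0, 2]
Event 3: SEND 2->1: VV[2][2]++ -> VV[2]=[0, 0, 3], msg_vec=[0, 0, 3]; VV[1]=max(VV[1],msg_vec) then VV[1][1]++ -> VV[1]=[0, 1, 3]
Event 4: SEND 2->1: VV[2][2]++ -> VV[2]=[0, 0, 4], msg_vec=[0, 0, 4]; VV[1]=max(VV[1],msg_vec) then VV[1][1]++ -> VV[1]=[0, 2, 4]
Event 5: LOCAL 1: VV[1][1]++ -> VV[1]=[0, 3, 4]
Event 6: SEND 1->0: VV[1][1]++ -> VV[1]=[0, 4, 4], msg_vec=[0, 4, 4]; VV[0]=max(VV[0],msg_vec) then VV[0][0]++ -> VV[0]=[2, 4, 4]
Event 7: SEND 1->0: VV[1][1]++ -> VV[1]=[0, 5, 4], msg_vec=[0, 5, 4]; VV[0]=max(VV[0],msg_vec) then VV[0][0]++ -> VV[0]=[3, 5, 4]
Event 8: LOCAL 0: VV[0][0]++ -> VV[0]=[4, 5, 4]
Event 9: SEND 0->1: VV[0][0]++ -> VV[0]=[5, 5, 4], msg_vec=[5, 5, 4]; VV[1]=max(VV[1],msg_vec) then VV[1][1]++ -> VV[1]=[5, 6, 4]
Event 10: LOCAL 0: VV[0][0]++ -> VV[0]=[6, 5, 4]
Event 6 stamp: [0, 4, 4]
Event 9 stamp: [5, 5, 4]
[0, 4, 4] <= [5, 5, 4]? True. Equal? False. Happens-before: True

Answer: yes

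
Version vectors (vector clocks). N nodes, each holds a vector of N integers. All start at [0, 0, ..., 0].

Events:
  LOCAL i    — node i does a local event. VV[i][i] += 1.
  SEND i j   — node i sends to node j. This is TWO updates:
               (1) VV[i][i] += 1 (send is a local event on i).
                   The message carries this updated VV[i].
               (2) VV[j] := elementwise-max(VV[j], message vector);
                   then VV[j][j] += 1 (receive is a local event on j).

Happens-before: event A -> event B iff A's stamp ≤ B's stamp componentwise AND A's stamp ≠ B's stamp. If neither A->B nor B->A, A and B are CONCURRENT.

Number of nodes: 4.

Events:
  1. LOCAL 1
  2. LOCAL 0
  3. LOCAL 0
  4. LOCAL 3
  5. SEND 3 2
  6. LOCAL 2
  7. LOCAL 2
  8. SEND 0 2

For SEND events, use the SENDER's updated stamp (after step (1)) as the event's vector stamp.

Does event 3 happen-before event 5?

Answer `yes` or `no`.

Initial: VV[0]=[0, 0, 0, 0]
Initial: VV[1]=[0, 0, 0, 0]
Initial: VV[2]=[0, 0, 0, 0]
Initial: VV[3]=[0, 0, 0, 0]
Event 1: LOCAL 1: VV[1][1]++ -> VV[1]=[0, 1, 0, 0]
Event 2: LOCAL 0: VV[0][0]++ -> VV[0]=[1, 0, 0, 0]
Event 3: LOCAL 0: VV[0][0]++ -> VV[0]=[2, 0, 0, 0]
Event 4: LOCAL 3: VV[3][3]++ -> VV[3]=[0, 0, 0, 1]
Event 5: SEND 3->2: VV[3][3]++ -> VV[3]=[0, 0, 0, 2], msg_vec=[0, 0, 0, 2]; VV[2]=max(VV[2],msg_vec) then VV[2][2]++ -> VV[2]=[0, 0, 1, 2]
Event 6: LOCAL 2: VV[2][2]++ -> VV[2]=[0, 0, 2, 2]
Event 7: LOCAL 2: VV[2][2]++ -> VV[2]=[0, 0, 3, 2]
Event 8: SEND 0->2: VV[0][0]++ -> VV[0]=[3, 0, 0, 0], msg_vec=[3, 0, 0, 0]; VV[2]=max(VV[2],msg_vec) then VV[2][2]++ -> VV[2]=[3, 0, 4, 2]
Event 3 stamp: [2, 0, 0, 0]
Event 5 stamp: [0, 0, 0, 2]
[2, 0, 0, 0] <= [0, 0, 0, 2]? False. Equal? False. Happens-before: False

Answer: no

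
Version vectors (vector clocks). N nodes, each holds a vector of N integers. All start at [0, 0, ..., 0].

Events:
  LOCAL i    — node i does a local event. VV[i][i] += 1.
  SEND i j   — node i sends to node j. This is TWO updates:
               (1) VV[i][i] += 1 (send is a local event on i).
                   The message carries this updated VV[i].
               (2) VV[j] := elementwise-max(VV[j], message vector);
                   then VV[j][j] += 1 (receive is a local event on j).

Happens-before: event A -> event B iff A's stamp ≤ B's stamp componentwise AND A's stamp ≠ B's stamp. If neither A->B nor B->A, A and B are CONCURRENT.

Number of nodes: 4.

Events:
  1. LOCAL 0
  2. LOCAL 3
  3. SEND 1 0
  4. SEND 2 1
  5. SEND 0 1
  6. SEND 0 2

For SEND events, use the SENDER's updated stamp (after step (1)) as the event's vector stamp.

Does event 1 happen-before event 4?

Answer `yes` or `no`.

Initial: VV[0]=[0, 0, 0, 0]
Initial: VV[1]=[0, 0, 0, 0]
Initial: VV[2]=[0, 0, 0, 0]
Initial: VV[3]=[0, 0, 0, 0]
Event 1: LOCAL 0: VV[0][0]++ -> VV[0]=[1, 0, 0, 0]
Event 2: LOCAL 3: VV[3][3]++ -> VV[3]=[0, 0, 0, 1]
Event 3: SEND 1->0: VV[1][1]++ -> VV[1]=[0, 1, 0, 0], msg_vec=[0, 1, 0, 0]; VV[0]=max(VV[0],msg_vec) then VV[0][0]++ -> VV[0]=[2, 1, 0, 0]
Event 4: SEND 2->1: VV[2][2]++ -> VV[2]=[0, 0, 1, 0], msg_vec=[0, 0, 1, 0]; VV[1]=max(VV[1],msg_vec) then VV[1][1]++ -> VV[1]=[0, 2, 1, 0]
Event 5: SEND 0->1: VV[0][0]++ -> VV[0]=[3, 1, 0, 0], msg_vec=[3, 1, 0, 0]; VV[1]=max(VV[1],msg_vec) then VV[1][1]++ -> VV[1]=[3, 3, 1, 0]
Event 6: SEND 0->2: VV[0][0]++ -> VV[0]=[4, 1, 0, 0], msg_vec=[4, 1, 0, 0]; VV[2]=max(VV[2],msg_vec) then VV[2][2]++ -> VV[2]=[4, 1, 2, 0]
Event 1 stamp: [1, 0, 0, 0]
Event 4 stamp: [0, 0, 1, 0]
[1, 0, 0, 0] <= [0, 0, 1, 0]? False. Equal? False. Happens-before: False

Answer: no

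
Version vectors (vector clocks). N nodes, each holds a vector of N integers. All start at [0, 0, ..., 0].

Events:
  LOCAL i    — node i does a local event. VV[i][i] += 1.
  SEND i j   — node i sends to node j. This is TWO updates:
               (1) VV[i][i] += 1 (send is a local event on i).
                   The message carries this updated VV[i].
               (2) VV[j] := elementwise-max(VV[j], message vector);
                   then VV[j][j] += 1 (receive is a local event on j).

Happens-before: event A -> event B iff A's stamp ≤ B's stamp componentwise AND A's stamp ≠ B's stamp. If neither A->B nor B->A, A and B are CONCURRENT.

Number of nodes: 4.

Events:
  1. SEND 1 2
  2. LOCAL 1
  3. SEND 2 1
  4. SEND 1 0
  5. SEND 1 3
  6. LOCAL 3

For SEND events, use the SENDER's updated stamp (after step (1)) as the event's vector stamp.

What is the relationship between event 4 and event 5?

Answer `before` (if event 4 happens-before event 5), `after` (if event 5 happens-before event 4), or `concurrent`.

Initial: VV[0]=[0, 0, 0, 0]
Initial: VV[1]=[0, 0, 0, 0]
Initial: VV[2]=[0, 0, 0, 0]
Initial: VV[3]=[0, 0, 0, 0]
Event 1: SEND 1->2: VV[1][1]++ -> VV[1]=[0, 1, 0, 0], msg_vec=[0, 1, 0, 0]; VV[2]=max(VV[2],msg_vec) then VV[2][2]++ -> VV[2]=[0, 1, 1, 0]
Event 2: LOCAL 1: VV[1][1]++ -> VV[1]=[0, 2, 0, 0]
Event 3: SEND 2->1: VV[2][2]++ -> VV[2]=[0, 1, 2, 0], msg_vec=[0, 1, 2, 0]; VV[1]=max(VV[1],msg_vec) then VV[1][1]++ -> VV[1]=[0, 3, 2, 0]
Event 4: SEND 1->0: VV[1][1]++ -> VV[1]=[0, 4, 2, 0], msg_vec=[0, 4, 2, 0]; VV[0]=max(VV[0],msg_vec) then VV[0][0]++ -> VV[0]=[1, 4, 2, 0]
Event 5: SEND 1->3: VV[1][1]++ -> VV[1]=[0, 5, 2, 0], msg_vec=[0, 5, 2, 0]; VV[3]=max(VV[3],msg_vec) then VV[3][3]++ -> VV[3]=[0, 5, 2, 1]
Event 6: LOCAL 3: VV[3][3]++ -> VV[3]=[0, 5, 2, 2]
Event 4 stamp: [0, 4, 2, 0]
Event 5 stamp: [0, 5, 2, 0]
[0, 4, 2, 0] <= [0, 5, 2, 0]? True
[0, 5, 2, 0] <= [0, 4, 2, 0]? False
Relation: before

Answer: before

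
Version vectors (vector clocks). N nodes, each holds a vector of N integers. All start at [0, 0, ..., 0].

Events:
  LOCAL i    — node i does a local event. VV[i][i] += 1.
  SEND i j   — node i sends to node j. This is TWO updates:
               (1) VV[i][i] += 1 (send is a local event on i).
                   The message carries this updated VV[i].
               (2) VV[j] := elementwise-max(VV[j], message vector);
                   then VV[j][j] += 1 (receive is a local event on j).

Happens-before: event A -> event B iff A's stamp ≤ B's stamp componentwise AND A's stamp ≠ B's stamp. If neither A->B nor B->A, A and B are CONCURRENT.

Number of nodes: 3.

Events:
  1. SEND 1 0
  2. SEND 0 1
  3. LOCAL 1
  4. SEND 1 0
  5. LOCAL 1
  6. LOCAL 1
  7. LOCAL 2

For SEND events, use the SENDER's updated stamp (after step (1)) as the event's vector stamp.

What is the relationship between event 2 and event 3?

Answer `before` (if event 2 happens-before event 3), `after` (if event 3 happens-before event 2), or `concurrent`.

Initial: VV[0]=[0, 0, 0]
Initial: VV[1]=[0, 0, 0]
Initial: VV[2]=[0, 0, 0]
Event 1: SEND 1->0: VV[1][1]++ -> VV[1]=[0, 1, 0], msg_vec=[0, 1, 0]; VV[0]=max(VV[0],msg_vec) then VV[0][0]++ -> VV[0]=[1, 1, 0]
Event 2: SEND 0->1: VV[0][0]++ -> VV[0]=[2, 1, 0], msg_vec=[2, 1, 0]; VV[1]=max(VV[1],msg_vec) then VV[1][1]++ -> VV[1]=[2, 2, 0]
Event 3: LOCAL 1: VV[1][1]++ -> VV[1]=[2, 3, 0]
Event 4: SEND 1->0: VV[1][1]++ -> VV[1]=[2, 4, 0], msg_vec=[2, 4, 0]; VV[0]=max(VV[0],msg_vec) then VV[0][0]++ -> VV[0]=[3, 4, 0]
Event 5: LOCAL 1: VV[1][1]++ -> VV[1]=[2, 5, 0]
Event 6: LOCAL 1: VV[1][1]++ -> VV[1]=[2, 6, 0]
Event 7: LOCAL 2: VV[2][2]++ -> VV[2]=[0, 0, 1]
Event 2 stamp: [2, 1, 0]
Event 3 stamp: [2, 3, 0]
[2, 1, 0] <= [2, 3, 0]? True
[2, 3, 0] <= [2, 1, 0]? False
Relation: before

Answer: before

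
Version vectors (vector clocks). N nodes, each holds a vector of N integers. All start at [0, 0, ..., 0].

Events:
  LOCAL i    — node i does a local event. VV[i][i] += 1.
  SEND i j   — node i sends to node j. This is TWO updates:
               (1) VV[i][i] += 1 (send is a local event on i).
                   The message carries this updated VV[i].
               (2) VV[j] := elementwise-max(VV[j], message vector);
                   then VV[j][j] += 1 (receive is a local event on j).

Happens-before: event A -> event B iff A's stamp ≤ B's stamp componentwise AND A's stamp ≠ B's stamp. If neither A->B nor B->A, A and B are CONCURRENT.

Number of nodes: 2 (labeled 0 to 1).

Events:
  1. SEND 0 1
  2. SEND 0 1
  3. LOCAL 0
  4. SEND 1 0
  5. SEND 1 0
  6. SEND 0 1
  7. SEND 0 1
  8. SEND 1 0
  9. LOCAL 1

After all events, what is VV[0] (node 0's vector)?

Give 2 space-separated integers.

Answer: 8 7

Derivation:
Initial: VV[0]=[0, 0]
Initial: VV[1]=[0, 0]
Event 1: SEND 0->1: VV[0][0]++ -> VV[0]=[1, 0], msg_vec=[1, 0]; VV[1]=max(VV[1],msg_vec) then VV[1][1]++ -> VV[1]=[1, 1]
Event 2: SEND 0->1: VV[0][0]++ -> VV[0]=[2, 0], msg_vec=[2, 0]; VV[1]=max(VV[1],msg_vec) then VV[1][1]++ -> VV[1]=[2, 2]
Event 3: LOCAL 0: VV[0][0]++ -> VV[0]=[3, 0]
Event 4: SEND 1->0: VV[1][1]++ -> VV[1]=[2, 3], msg_vec=[2, 3]; VV[0]=max(VV[0],msg_vec) then VV[0][0]++ -> VV[0]=[4, 3]
Event 5: SEND 1->0: VV[1][1]++ -> VV[1]=[2, 4], msg_vec=[2, 4]; VV[0]=max(VV[0],msg_vec) then VV[0][0]++ -> VV[0]=[5, 4]
Event 6: SEND 0->1: VV[0][0]++ -> VV[0]=[6, 4], msg_vec=[6, 4]; VV[1]=max(VV[1],msg_vec) then VV[1][1]++ -> VV[1]=[6, 5]
Event 7: SEND 0->1: VV[0][0]++ -> VV[0]=[7, 4], msg_vec=[7, 4]; VV[1]=max(VV[1],msg_vec) then VV[1][1]++ -> VV[1]=[7, 6]
Event 8: SEND 1->0: VV[1][1]++ -> VV[1]=[7, 7], msg_vec=[7, 7]; VV[0]=max(VV[0],msg_vec) then VV[0][0]++ -> VV[0]=[8, 7]
Event 9: LOCAL 1: VV[1][1]++ -> VV[1]=[7, 8]
Final vectors: VV[0]=[8, 7]; VV[1]=[7, 8]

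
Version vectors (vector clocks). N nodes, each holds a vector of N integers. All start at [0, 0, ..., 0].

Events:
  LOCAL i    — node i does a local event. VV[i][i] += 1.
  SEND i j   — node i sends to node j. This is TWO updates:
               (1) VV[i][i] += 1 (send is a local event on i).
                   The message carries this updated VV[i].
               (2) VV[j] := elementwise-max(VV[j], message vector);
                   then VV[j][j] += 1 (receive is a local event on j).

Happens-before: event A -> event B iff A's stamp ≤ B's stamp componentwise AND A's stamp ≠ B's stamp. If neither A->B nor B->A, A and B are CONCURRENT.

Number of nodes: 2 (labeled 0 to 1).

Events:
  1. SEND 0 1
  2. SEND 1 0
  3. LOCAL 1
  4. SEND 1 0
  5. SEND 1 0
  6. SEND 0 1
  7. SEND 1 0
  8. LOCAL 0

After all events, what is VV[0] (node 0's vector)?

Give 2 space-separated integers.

Initial: VV[0]=[0, 0]
Initial: VV[1]=[0, 0]
Event 1: SEND 0->1: VV[0][0]++ -> VV[0]=[1, 0], msg_vec=[1, 0]; VV[1]=max(VV[1],msg_vec) then VV[1][1]++ -> VV[1]=[1, 1]
Event 2: SEND 1->0: VV[1][1]++ -> VV[1]=[1, 2], msg_vec=[1, 2]; VV[0]=max(VV[0],msg_vec) then VV[0][0]++ -> VV[0]=[2, 2]
Event 3: LOCAL 1: VV[1][1]++ -> VV[1]=[1, 3]
Event 4: SEND 1->0: VV[1][1]++ -> VV[1]=[1, 4], msg_vec=[1, 4]; VV[0]=max(VV[0],msg_vec) then VV[0][0]++ -> VV[0]=[3, 4]
Event 5: SEND 1->0: VV[1][1]++ -> VV[1]=[1, 5], msg_vec=[1, 5]; VV[0]=max(VV[0],msg_vec) then VV[0][0]++ -> VV[0]=[4, 5]
Event 6: SEND 0->1: VV[0][0]++ -> VV[0]=[5, 5], msg_vec=[5, 5]; VV[1]=max(VV[1],msg_vec) then VV[1][1]++ -> VV[1]=[5, 6]
Event 7: SEND 1->0: VV[1][1]++ -> VV[1]=[5, 7], msg_vec=[5, 7]; VV[0]=max(VV[0],msg_vec) then VV[0][0]++ -> VV[0]=[6, 7]
Event 8: LOCAL 0: VV[0][0]++ -> VV[0]=[7, 7]
Final vectors: VV[0]=[7, 7]; VV[1]=[5, 7]

Answer: 7 7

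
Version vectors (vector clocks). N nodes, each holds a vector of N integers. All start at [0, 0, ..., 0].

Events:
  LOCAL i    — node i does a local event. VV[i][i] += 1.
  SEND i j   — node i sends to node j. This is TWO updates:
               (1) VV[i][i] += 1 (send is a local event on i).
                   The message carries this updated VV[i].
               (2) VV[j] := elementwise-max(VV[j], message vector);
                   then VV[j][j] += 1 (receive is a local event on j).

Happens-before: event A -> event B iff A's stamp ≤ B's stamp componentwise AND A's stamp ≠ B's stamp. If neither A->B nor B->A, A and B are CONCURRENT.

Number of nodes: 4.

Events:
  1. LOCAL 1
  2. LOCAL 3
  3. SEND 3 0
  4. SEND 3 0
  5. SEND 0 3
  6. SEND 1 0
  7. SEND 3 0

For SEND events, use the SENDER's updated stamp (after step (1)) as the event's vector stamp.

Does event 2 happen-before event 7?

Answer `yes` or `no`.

Initial: VV[0]=[0, 0, 0, 0]
Initial: VV[1]=[0, 0, 0, 0]
Initial: VV[2]=[0, 0, 0, 0]
Initial: VV[3]=[0, 0, 0, 0]
Event 1: LOCAL 1: VV[1][1]++ -> VV[1]=[0, 1, 0, 0]
Event 2: LOCAL 3: VV[3][3]++ -> VV[3]=[0, 0, 0, 1]
Event 3: SEND 3->0: VV[3][3]++ -> VV[3]=[0, 0, 0, 2], msg_vec=[0, 0, 0, 2]; VV[0]=max(VV[0],msg_vec) then VV[0][0]++ -> VV[0]=[1, 0, 0, 2]
Event 4: SEND 3->0: VV[3][3]++ -> VV[3]=[0, 0, 0, 3], msg_vec=[0, 0, 0, 3]; VV[0]=max(VV[0],msg_vec) then VV[0][0]++ -> VV[0]=[2, 0, 0, 3]
Event 5: SEND 0->3: VV[0][0]++ -> VV[0]=[3, 0, 0, 3], msg_vec=[3, 0, 0, 3]; VV[3]=max(VV[3],msg_vec) then VV[3][3]++ -> VV[3]=[3, 0, 0, 4]
Event 6: SEND 1->0: VV[1][1]++ -> VV[1]=[0, 2, 0, 0], msg_vec=[0, 2, 0, 0]; VV[0]=max(VV[0],msg_vec) then VV[0][0]++ -> VV[0]=[4, 2, 0, 3]
Event 7: SEND 3->0: VV[3][3]++ -> VV[3]=[3, 0, 0, 5], msg_vec=[3, 0, 0, 5]; VV[0]=max(VV[0],msg_vec) then VV[0][0]++ -> VV[0]=[5, 2, 0, 5]
Event 2 stamp: [0, 0, 0, 1]
Event 7 stamp: [3, 0, 0, 5]
[0, 0, 0, 1] <= [3, 0, 0, 5]? True. Equal? False. Happens-before: True

Answer: yes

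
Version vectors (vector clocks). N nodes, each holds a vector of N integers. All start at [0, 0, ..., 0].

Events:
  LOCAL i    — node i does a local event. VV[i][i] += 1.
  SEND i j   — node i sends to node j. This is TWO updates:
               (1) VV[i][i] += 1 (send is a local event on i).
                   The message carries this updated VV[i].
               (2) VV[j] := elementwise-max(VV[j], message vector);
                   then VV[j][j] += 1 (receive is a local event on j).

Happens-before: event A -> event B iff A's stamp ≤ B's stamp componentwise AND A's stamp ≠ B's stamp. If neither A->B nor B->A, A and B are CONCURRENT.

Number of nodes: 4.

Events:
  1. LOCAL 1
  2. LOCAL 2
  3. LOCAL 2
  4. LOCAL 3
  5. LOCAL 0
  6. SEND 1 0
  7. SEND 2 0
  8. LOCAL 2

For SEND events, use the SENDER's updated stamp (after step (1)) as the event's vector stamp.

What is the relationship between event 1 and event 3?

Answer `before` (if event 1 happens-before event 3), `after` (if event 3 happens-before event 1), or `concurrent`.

Initial: VV[0]=[0, 0, 0, 0]
Initial: VV[1]=[0, 0, 0, 0]
Initial: VV[2]=[0, 0, 0, 0]
Initial: VV[3]=[0, 0, 0, 0]
Event 1: LOCAL 1: VV[1][1]++ -> VV[1]=[0, 1, 0, 0]
Event 2: LOCAL 2: VV[2][2]++ -> VV[2]=[0, 0, 1, 0]
Event 3: LOCAL 2: VV[2][2]++ -> VV[2]=[0, 0, 2, 0]
Event 4: LOCAL 3: VV[3][3]++ -> VV[3]=[0, 0, 0, 1]
Event 5: LOCAL 0: VV[0][0]++ -> VV[0]=[1, 0, 0, 0]
Event 6: SEND 1->0: VV[1][1]++ -> VV[1]=[0, 2, 0, 0], msg_vec=[0, 2, 0, 0]; VV[0]=max(VV[0],msg_vec) then VV[0][0]++ -> VV[0]=[2, 2, 0, 0]
Event 7: SEND 2->0: VV[2][2]++ -> VV[2]=[0, 0, 3, 0], msg_vec=[0, 0, 3, 0]; VV[0]=max(VV[0],msg_vec) then VV[0][0]++ -> VV[0]=[3, 2, 3, 0]
Event 8: LOCAL 2: VV[2][2]++ -> VV[2]=[0, 0, 4, 0]
Event 1 stamp: [0, 1, 0, 0]
Event 3 stamp: [0, 0, 2, 0]
[0, 1, 0, 0] <= [0, 0, 2, 0]? False
[0, 0, 2, 0] <= [0, 1, 0, 0]? False
Relation: concurrent

Answer: concurrent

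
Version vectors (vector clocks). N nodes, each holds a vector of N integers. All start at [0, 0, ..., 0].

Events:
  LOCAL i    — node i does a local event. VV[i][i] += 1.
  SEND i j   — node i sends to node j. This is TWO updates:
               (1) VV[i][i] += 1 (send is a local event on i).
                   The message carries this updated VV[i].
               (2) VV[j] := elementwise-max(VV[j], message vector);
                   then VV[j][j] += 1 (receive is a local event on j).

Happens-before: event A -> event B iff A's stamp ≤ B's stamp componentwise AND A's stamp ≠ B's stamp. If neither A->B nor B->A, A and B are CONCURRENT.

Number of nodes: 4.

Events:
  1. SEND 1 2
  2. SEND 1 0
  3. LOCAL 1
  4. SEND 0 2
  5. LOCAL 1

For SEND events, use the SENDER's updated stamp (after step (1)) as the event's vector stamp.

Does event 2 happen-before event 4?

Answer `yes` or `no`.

Initial: VV[0]=[0, 0, 0, 0]
Initial: VV[1]=[0, 0, 0, 0]
Initial: VV[2]=[0, 0, 0, 0]
Initial: VV[3]=[0, 0, 0, 0]
Event 1: SEND 1->2: VV[1][1]++ -> VV[1]=[0, 1, 0, 0], msg_vec=[0, 1, 0, 0]; VV[2]=max(VV[2],msg_vec) then VV[2][2]++ -> VV[2]=[0, 1, 1, 0]
Event 2: SEND 1->0: VV[1][1]++ -> VV[1]=[0, 2, 0, 0], msg_vec=[0, 2, 0, 0]; VV[0]=max(VV[0],msg_vec) then VV[0][0]++ -> VV[0]=[1, 2, 0, 0]
Event 3: LOCAL 1: VV[1][1]++ -> VV[1]=[0, 3, 0, 0]
Event 4: SEND 0->2: VV[0][0]++ -> VV[0]=[2, 2, 0, 0], msg_vec=[2, 2, 0, 0]; VV[2]=max(VV[2],msg_vec) then VV[2][2]++ -> VV[2]=[2, 2, 2, 0]
Event 5: LOCAL 1: VV[1][1]++ -> VV[1]=[0, 4, 0, 0]
Event 2 stamp: [0, 2, 0, 0]
Event 4 stamp: [2, 2, 0, 0]
[0, 2, 0, 0] <= [2, 2, 0, 0]? True. Equal? False. Happens-before: True

Answer: yes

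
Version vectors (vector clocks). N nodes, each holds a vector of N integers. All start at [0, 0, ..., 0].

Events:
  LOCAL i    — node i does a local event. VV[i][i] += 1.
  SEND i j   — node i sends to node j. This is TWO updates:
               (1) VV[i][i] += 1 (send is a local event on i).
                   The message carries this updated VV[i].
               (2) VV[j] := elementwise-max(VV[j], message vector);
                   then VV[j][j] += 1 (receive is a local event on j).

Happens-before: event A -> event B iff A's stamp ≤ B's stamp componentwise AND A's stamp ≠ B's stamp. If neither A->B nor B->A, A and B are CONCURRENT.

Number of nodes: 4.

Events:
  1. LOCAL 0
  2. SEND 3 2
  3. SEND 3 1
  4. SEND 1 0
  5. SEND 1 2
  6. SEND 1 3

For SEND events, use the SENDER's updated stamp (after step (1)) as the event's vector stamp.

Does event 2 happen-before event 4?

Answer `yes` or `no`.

Answer: yes

Derivation:
Initial: VV[0]=[0, 0, 0, 0]
Initial: VV[1]=[0, 0, 0, 0]
Initial: VV[2]=[0, 0, 0, 0]
Initial: VV[3]=[0, 0, 0, 0]
Event 1: LOCAL 0: VV[0][0]++ -> VV[0]=[1, 0, 0, 0]
Event 2: SEND 3->2: VV[3][3]++ -> VV[3]=[0, 0, 0, 1], msg_vec=[0, 0, 0, 1]; VV[2]=max(VV[2],msg_vec) then VV[2][2]++ -> VV[2]=[0, 0, 1, 1]
Event 3: SEND 3->1: VV[3][3]++ -> VV[3]=[0, 0, 0, 2], msg_vec=[0, 0, 0, 2]; VV[1]=max(VV[1],msg_vec) then VV[1][1]++ -> VV[1]=[0, 1, 0, 2]
Event 4: SEND 1->0: VV[1][1]++ -> VV[1]=[0, 2, 0, 2], msg_vec=[0, 2, 0, 2]; VV[0]=max(VV[0],msg_vec) then VV[0][0]++ -> VV[0]=[2, 2, 0, 2]
Event 5: SEND 1->2: VV[1][1]++ -> VV[1]=[0, 3, 0, 2], msg_vec=[0, 3, 0, 2]; VV[2]=max(VV[2],msg_vec) then VV[2][2]++ -> VV[2]=[0, 3, 2, 2]
Event 6: SEND 1->3: VV[1][1]++ -> VV[1]=[0, 4, 0, 2], msg_vec=[0, 4, 0, 2]; VV[3]=max(VV[3],msg_vec) then VV[3][3]++ -> VV[3]=[0, 4, 0, 3]
Event 2 stamp: [0, 0, 0, 1]
Event 4 stamp: [0, 2, 0, 2]
[0, 0, 0, 1] <= [0, 2, 0, 2]? True. Equal? False. Happens-before: True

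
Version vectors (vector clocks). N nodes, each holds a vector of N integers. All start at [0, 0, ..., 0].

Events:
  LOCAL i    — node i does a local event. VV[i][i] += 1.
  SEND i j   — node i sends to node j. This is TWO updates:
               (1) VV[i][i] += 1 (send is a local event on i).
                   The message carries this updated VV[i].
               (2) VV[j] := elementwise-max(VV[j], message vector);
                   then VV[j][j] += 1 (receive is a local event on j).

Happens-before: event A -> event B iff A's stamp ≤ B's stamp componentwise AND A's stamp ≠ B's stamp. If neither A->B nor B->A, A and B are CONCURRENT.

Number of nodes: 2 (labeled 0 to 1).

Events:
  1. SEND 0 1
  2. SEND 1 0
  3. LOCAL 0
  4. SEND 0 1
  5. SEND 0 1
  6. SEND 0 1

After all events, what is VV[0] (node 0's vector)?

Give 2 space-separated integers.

Initial: VV[0]=[0, 0]
Initial: VV[1]=[0, 0]
Event 1: SEND 0->1: VV[0][0]++ -> VV[0]=[1, 0], msg_vec=[1, 0]; VV[1]=max(VV[1],msg_vec) then VV[1][1]++ -> VV[1]=[1, 1]
Event 2: SEND 1->0: VV[1][1]++ -> VV[1]=[1, 2], msg_vec=[1, 2]; VV[0]=max(VV[0],msg_vec) then VV[0][0]++ -> VV[0]=[2, 2]
Event 3: LOCAL 0: VV[0][0]++ -> VV[0]=[3, 2]
Event 4: SEND 0->1: VV[0][0]++ -> VV[0]=[4, 2], msg_vec=[4, 2]; VV[1]=max(VV[1],msg_vec) then VV[1][1]++ -> VV[1]=[4, 3]
Event 5: SEND 0->1: VV[0][0]++ -> VV[0]=[5, 2], msg_vec=[5, 2]; VV[1]=max(VV[1],msg_vec) then VV[1][1]++ -> VV[1]=[5, 4]
Event 6: SEND 0->1: VV[0][0]++ -> VV[0]=[6, 2], msg_vec=[6, 2]; VV[1]=max(VV[1],msg_vec) then VV[1][1]++ -> VV[1]=[6, 5]
Final vectors: VV[0]=[6, 2]; VV[1]=[6, 5]

Answer: 6 2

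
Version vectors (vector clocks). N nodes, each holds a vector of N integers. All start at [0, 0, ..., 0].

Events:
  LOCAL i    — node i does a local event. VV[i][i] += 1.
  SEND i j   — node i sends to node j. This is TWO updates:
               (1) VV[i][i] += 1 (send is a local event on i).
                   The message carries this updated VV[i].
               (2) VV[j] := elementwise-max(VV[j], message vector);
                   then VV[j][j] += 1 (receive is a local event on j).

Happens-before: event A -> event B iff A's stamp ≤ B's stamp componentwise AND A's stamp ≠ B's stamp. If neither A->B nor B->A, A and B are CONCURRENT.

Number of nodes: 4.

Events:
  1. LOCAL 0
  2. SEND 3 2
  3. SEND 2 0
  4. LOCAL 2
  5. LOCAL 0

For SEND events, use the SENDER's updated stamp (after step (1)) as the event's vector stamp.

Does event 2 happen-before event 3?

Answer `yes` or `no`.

Initial: VV[0]=[0, 0, 0, 0]
Initial: VV[1]=[0, 0, 0, 0]
Initial: VV[2]=[0, 0, 0, 0]
Initial: VV[3]=[0, 0, 0, 0]
Event 1: LOCAL 0: VV[0][0]++ -> VV[0]=[1, 0, 0, 0]
Event 2: SEND 3->2: VV[3][3]++ -> VV[3]=[0, 0, 0, 1], msg_vec=[0, 0, 0, 1]; VV[2]=max(VV[2],msg_vec) then VV[2][2]++ -> VV[2]=[0, 0, 1, 1]
Event 3: SEND 2->0: VV[2][2]++ -> VV[2]=[0, 0, 2, 1], msg_vec=[0, 0, 2, 1]; VV[0]=max(VV[0],msg_vec) then VV[0][0]++ -> VV[0]=[2, 0, 2, 1]
Event 4: LOCAL 2: VV[2][2]++ -> VV[2]=[0, 0, 3, 1]
Event 5: LOCAL 0: VV[0][0]++ -> VV[0]=[3, 0, 2, 1]
Event 2 stamp: [0, 0, 0, 1]
Event 3 stamp: [0, 0, 2, 1]
[0, 0, 0, 1] <= [0, 0, 2, 1]? True. Equal? False. Happens-before: True

Answer: yes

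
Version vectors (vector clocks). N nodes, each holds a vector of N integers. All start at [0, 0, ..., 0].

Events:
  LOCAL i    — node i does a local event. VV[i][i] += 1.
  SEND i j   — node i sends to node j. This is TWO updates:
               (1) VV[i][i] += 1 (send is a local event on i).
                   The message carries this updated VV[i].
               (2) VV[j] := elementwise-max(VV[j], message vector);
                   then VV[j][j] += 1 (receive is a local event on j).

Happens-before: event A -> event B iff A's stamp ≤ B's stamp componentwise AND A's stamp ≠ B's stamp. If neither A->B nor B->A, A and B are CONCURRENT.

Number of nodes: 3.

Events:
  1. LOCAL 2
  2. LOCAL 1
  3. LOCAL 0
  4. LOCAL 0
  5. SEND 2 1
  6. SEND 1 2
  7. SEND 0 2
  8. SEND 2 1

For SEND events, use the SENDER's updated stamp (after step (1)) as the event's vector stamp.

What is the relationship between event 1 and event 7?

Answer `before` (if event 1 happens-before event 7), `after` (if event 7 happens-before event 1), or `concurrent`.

Answer: concurrent

Derivation:
Initial: VV[0]=[0, 0, 0]
Initial: VV[1]=[0, 0, 0]
Initial: VV[2]=[0, 0, 0]
Event 1: LOCAL 2: VV[2][2]++ -> VV[2]=[0, 0, 1]
Event 2: LOCAL 1: VV[1][1]++ -> VV[1]=[0, 1, 0]
Event 3: LOCAL 0: VV[0][0]++ -> VV[0]=[1, 0, 0]
Event 4: LOCAL 0: VV[0][0]++ -> VV[0]=[2, 0, 0]
Event 5: SEND 2->1: VV[2][2]++ -> VV[2]=[0, 0, 2], msg_vec=[0, 0, 2]; VV[1]=max(VV[1],msg_vec) then VV[1][1]++ -> VV[1]=[0, 2, 2]
Event 6: SEND 1->2: VV[1][1]++ -> VV[1]=[0, 3, 2], msg_vec=[0, 3, 2]; VV[2]=max(VV[2],msg_vec) then VV[2][2]++ -> VV[2]=[0, 3, 3]
Event 7: SEND 0->2: VV[0][0]++ -> VV[0]=[3, 0, 0], msg_vec=[3, 0, 0]; VV[2]=max(VV[2],msg_vec) then VV[2][2]++ -> VV[2]=[3, 3, 4]
Event 8: SEND 2->1: VV[2][2]++ -> VV[2]=[3, 3, 5], msg_vec=[3, 3, 5]; VV[1]=max(VV[1],msg_vec) then VV[1][1]++ -> VV[1]=[3, 4, 5]
Event 1 stamp: [0, 0, 1]
Event 7 stamp: [3, 0, 0]
[0, 0, 1] <= [3, 0, 0]? False
[3, 0, 0] <= [0, 0, 1]? False
Relation: concurrent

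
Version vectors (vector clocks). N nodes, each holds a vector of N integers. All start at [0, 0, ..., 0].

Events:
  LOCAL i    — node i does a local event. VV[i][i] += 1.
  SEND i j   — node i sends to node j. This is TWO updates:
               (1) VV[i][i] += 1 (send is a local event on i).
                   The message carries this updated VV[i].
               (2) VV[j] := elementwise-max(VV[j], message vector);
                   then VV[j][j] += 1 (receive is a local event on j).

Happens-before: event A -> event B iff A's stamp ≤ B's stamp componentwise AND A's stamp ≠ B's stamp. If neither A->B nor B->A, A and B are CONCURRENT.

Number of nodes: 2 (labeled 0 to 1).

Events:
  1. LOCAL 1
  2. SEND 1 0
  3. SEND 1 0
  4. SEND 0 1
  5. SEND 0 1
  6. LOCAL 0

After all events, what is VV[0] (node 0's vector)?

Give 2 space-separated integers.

Initial: VV[0]=[0, 0]
Initial: VV[1]=[0, 0]
Event 1: LOCAL 1: VV[1][1]++ -> VV[1]=[0, 1]
Event 2: SEND 1->0: VV[1][1]++ -> VV[1]=[0, 2], msg_vec=[0, 2]; VV[0]=max(VV[0],msg_vec) then VV[0][0]++ -> VV[0]=[1, 2]
Event 3: SEND 1->0: VV[1][1]++ -> VV[1]=[0, 3], msg_vec=[0, 3]; VV[0]=max(VV[0],msg_vec) then VV[0][0]++ -> VV[0]=[2, 3]
Event 4: SEND 0->1: VV[0][0]++ -> VV[0]=[3, 3], msg_vec=[3, 3]; VV[1]=max(VV[1],msg_vec) then VV[1][1]++ -> VV[1]=[3, 4]
Event 5: SEND 0->1: VV[0][0]++ -> VV[0]=[4, 3], msg_vec=[4, 3]; VV[1]=max(VV[1],msg_vec) then VV[1][1]++ -> VV[1]=[4, 5]
Event 6: LOCAL 0: VV[0][0]++ -> VV[0]=[5, 3]
Final vectors: VV[0]=[5, 3]; VV[1]=[4, 5]

Answer: 5 3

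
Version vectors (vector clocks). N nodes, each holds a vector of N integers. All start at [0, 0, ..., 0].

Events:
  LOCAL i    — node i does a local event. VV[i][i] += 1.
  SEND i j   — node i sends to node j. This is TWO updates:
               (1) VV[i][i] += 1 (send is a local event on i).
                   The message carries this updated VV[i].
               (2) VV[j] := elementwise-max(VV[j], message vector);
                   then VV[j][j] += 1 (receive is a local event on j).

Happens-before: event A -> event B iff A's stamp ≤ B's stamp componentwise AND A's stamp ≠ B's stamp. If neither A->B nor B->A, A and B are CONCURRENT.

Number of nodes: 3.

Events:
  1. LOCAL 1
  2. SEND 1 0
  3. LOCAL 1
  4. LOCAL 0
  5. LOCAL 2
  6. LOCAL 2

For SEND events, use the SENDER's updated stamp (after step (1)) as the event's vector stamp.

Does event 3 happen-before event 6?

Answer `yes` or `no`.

Answer: no

Derivation:
Initial: VV[0]=[0, 0, 0]
Initial: VV[1]=[0, 0, 0]
Initial: VV[2]=[0, 0, 0]
Event 1: LOCAL 1: VV[1][1]++ -> VV[1]=[0, 1, 0]
Event 2: SEND 1->0: VV[1][1]++ -> VV[1]=[0, 2, 0], msg_vec=[0, 2, 0]; VV[0]=max(VV[0],msg_vec) then VV[0][0]++ -> VV[0]=[1, 2, 0]
Event 3: LOCAL 1: VV[1][1]++ -> VV[1]=[0, 3, 0]
Event 4: LOCAL 0: VV[0][0]++ -> VV[0]=[2, 2, 0]
Event 5: LOCAL 2: VV[2][2]++ -> VV[2]=[0, 0, 1]
Event 6: LOCAL 2: VV[2][2]++ -> VV[2]=[0, 0, 2]
Event 3 stamp: [0, 3, 0]
Event 6 stamp: [0, 0, 2]
[0, 3, 0] <= [0, 0, 2]? False. Equal? False. Happens-before: False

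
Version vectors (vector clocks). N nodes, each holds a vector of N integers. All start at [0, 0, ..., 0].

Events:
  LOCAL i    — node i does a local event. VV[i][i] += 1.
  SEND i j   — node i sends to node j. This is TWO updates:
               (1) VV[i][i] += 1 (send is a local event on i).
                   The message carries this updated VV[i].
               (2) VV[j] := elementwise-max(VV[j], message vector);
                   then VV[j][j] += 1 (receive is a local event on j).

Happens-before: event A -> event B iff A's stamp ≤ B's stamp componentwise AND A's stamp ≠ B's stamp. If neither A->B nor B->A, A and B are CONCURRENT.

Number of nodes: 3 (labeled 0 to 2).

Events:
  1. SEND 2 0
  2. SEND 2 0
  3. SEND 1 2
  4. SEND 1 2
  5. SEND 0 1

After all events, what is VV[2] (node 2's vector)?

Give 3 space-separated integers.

Answer: 0 2 4

Derivation:
Initial: VV[0]=[0, 0, 0]
Initial: VV[1]=[0, 0, 0]
Initial: VV[2]=[0, 0, 0]
Event 1: SEND 2->0: VV[2][2]++ -> VV[2]=[0, 0, 1], msg_vec=[0, 0, 1]; VV[0]=max(VV[0],msg_vec) then VV[0][0]++ -> VV[0]=[1, 0, 1]
Event 2: SEND 2->0: VV[2][2]++ -> VV[2]=[0, 0, 2], msg_vec=[0, 0, 2]; VV[0]=max(VV[0],msg_vec) then VV[0][0]++ -> VV[0]=[2, 0, 2]
Event 3: SEND 1->2: VV[1][1]++ -> VV[1]=[0, 1, 0], msg_vec=[0, 1, 0]; VV[2]=max(VV[2],msg_vec) then VV[2][2]++ -> VV[2]=[0, 1, 3]
Event 4: SEND 1->2: VV[1][1]++ -> VV[1]=[0, 2, 0], msg_vec=[0, 2, 0]; VV[2]=max(VV[2],msg_vec) then VV[2][2]++ -> VV[2]=[0, 2, 4]
Event 5: SEND 0->1: VV[0][0]++ -> VV[0]=[3, 0, 2], msg_vec=[3, 0, 2]; VV[1]=max(VV[1],msg_vec) then VV[1][1]++ -> VV[1]=[3, 3, 2]
Final vectors: VV[0]=[3, 0, 2]; VV[1]=[3, 3, 2]; VV[2]=[0, 2, 4]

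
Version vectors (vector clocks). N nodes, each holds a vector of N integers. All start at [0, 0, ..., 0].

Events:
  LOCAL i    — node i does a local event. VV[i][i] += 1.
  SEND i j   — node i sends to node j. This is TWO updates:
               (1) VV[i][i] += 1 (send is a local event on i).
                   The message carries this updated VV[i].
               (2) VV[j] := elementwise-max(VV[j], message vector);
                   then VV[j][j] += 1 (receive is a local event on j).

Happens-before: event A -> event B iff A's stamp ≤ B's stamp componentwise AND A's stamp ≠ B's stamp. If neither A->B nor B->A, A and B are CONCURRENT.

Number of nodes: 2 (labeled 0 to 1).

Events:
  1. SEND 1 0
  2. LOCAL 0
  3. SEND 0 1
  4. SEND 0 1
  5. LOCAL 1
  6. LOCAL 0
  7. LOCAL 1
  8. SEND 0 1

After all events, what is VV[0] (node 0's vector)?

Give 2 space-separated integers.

Answer: 6 1

Derivation:
Initial: VV[0]=[0, 0]
Initial: VV[1]=[0, 0]
Event 1: SEND 1->0: VV[1][1]++ -> VV[1]=[0, 1], msg_vec=[0, 1]; VV[0]=max(VV[0],msg_vec) then VV[0][0]++ -> VV[0]=[1, 1]
Event 2: LOCAL 0: VV[0][0]++ -> VV[0]=[2, 1]
Event 3: SEND 0->1: VV[0][0]++ -> VV[0]=[3, 1], msg_vec=[3, 1]; VV[1]=max(VV[1],msg_vec) then VV[1][1]++ -> VV[1]=[3, 2]
Event 4: SEND 0->1: VV[0][0]++ -> VV[0]=[4, 1], msg_vec=[4, 1]; VV[1]=max(VV[1],msg_vec) then VV[1][1]++ -> VV[1]=[4, 3]
Event 5: LOCAL 1: VV[1][1]++ -> VV[1]=[4, 4]
Event 6: LOCAL 0: VV[0][0]++ -> VV[0]=[5, 1]
Event 7: LOCAL 1: VV[1][1]++ -> VV[1]=[4, 5]
Event 8: SEND 0->1: VV[0][0]++ -> VV[0]=[6, 1], msg_vec=[6, 1]; VV[1]=max(VV[1],msg_vec) then VV[1][1]++ -> VV[1]=[6, 6]
Final vectors: VV[0]=[6, 1]; VV[1]=[6, 6]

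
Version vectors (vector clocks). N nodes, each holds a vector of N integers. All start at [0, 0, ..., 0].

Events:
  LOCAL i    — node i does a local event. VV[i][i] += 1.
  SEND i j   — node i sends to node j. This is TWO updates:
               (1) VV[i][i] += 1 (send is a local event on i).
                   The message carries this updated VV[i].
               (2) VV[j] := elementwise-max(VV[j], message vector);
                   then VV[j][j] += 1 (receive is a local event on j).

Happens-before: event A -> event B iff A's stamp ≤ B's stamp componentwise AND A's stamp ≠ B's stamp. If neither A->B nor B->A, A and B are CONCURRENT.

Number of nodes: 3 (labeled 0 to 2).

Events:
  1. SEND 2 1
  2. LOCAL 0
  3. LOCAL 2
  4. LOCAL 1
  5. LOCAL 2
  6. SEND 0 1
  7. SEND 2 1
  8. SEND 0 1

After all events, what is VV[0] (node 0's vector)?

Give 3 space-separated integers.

Answer: 3 0 0

Derivation:
Initial: VV[0]=[0, 0, 0]
Initial: VV[1]=[0, 0, 0]
Initial: VV[2]=[0, 0, 0]
Event 1: SEND 2->1: VV[2][2]++ -> VV[2]=[0, 0, 1], msg_vec=[0, 0, 1]; VV[1]=max(VV[1],msg_vec) then VV[1][1]++ -> VV[1]=[0, 1, 1]
Event 2: LOCAL 0: VV[0][0]++ -> VV[0]=[1, 0, 0]
Event 3: LOCAL 2: VV[2][2]++ -> VV[2]=[0, 0, 2]
Event 4: LOCAL 1: VV[1][1]++ -> VV[1]=[0, 2, 1]
Event 5: LOCAL 2: VV[2][2]++ -> VV[2]=[0, 0, 3]
Event 6: SEND 0->1: VV[0][0]++ -> VV[0]=[2, 0, 0], msg_vec=[2, 0, 0]; VV[1]=max(VV[1],msg_vec) then VV[1][1]++ -> VV[1]=[2, 3, 1]
Event 7: SEND 2->1: VV[2][2]++ -> VV[2]=[0, 0, 4], msg_vec=[0, 0, 4]; VV[1]=max(VV[1],msg_vec) then VV[1][1]++ -> VV[1]=[2, 4, 4]
Event 8: SEND 0->1: VV[0][0]++ -> VV[0]=[3, 0, 0], msg_vec=[3, 0, 0]; VV[1]=max(VV[1],msg_vec) then VV[1][1]++ -> VV[1]=[3, 5, 4]
Final vectors: VV[0]=[3, 0, 0]; VV[1]=[3, 5, 4]; VV[2]=[0, 0, 4]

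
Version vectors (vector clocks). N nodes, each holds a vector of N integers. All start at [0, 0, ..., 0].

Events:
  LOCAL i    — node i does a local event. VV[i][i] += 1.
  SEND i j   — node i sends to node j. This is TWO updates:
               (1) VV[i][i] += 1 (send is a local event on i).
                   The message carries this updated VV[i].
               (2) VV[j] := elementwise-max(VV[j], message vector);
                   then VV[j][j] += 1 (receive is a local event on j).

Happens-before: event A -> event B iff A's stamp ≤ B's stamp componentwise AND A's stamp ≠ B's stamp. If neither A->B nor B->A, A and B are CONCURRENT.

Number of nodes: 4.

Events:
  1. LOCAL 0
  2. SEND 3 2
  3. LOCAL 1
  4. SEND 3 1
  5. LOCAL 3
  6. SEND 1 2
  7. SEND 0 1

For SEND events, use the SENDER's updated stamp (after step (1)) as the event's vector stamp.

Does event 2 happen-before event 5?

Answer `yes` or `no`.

Answer: yes

Derivation:
Initial: VV[0]=[0, 0, 0, 0]
Initial: VV[1]=[0, 0, 0, 0]
Initial: VV[2]=[0, 0, 0, 0]
Initial: VV[3]=[0, 0, 0, 0]
Event 1: LOCAL 0: VV[0][0]++ -> VV[0]=[1, 0, 0, 0]
Event 2: SEND 3->2: VV[3][3]++ -> VV[3]=[0, 0, 0, 1], msg_vec=[0, 0, 0, 1]; VV[2]=max(VV[2],msg_vec) then VV[2][2]++ -> VV[2]=[0, 0, 1, 1]
Event 3: LOCAL 1: VV[1][1]++ -> VV[1]=[0, 1, 0, 0]
Event 4: SEND 3->1: VV[3][3]++ -> VV[3]=[0, 0, 0, 2], msg_vec=[0, 0, 0, 2]; VV[1]=max(VV[1],msg_vec) then VV[1][1]++ -> VV[1]=[0, 2, 0, 2]
Event 5: LOCAL 3: VV[3][3]++ -> VV[3]=[0, 0, 0, 3]
Event 6: SEND 1->2: VV[1][1]++ -> VV[1]=[0, 3, 0, 2], msg_vec=[0, 3, 0, 2]; VV[2]=max(VV[2],msg_vec) then VV[2][2]++ -> VV[2]=[0, 3, 2, 2]
Event 7: SEND 0->1: VV[0][0]++ -> VV[0]=[2, 0, 0, 0], msg_vec=[2, 0, 0, 0]; VV[1]=max(VV[1],msg_vec) then VV[1][1]++ -> VV[1]=[2, 4, 0, 2]
Event 2 stamp: [0, 0, 0, 1]
Event 5 stamp: [0, 0, 0, 3]
[0, 0, 0, 1] <= [0, 0, 0, 3]? True. Equal? False. Happens-before: True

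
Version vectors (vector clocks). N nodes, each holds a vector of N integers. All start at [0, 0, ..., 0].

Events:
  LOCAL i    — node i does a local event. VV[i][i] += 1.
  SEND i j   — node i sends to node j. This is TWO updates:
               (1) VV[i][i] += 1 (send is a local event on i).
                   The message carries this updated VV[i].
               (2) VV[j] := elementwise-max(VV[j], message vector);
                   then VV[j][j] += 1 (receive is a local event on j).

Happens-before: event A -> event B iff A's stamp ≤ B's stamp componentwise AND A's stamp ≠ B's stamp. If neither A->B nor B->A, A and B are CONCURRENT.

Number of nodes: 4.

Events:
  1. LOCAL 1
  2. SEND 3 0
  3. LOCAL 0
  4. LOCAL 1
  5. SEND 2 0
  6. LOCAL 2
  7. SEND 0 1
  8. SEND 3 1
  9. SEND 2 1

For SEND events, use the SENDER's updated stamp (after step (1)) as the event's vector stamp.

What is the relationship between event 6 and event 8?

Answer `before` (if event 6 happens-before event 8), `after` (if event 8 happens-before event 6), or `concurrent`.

Initial: VV[0]=[0, 0, 0, 0]
Initial: VV[1]=[0, 0, 0, 0]
Initial: VV[2]=[0, 0, 0, 0]
Initial: VV[3]=[0, 0, 0, 0]
Event 1: LOCAL 1: VV[1][1]++ -> VV[1]=[0, 1, 0, 0]
Event 2: SEND 3->0: VV[3][3]++ -> VV[3]=[0, 0, 0, 1], msg_vec=[0, 0, 0, 1]; VV[0]=max(VV[0],msg_vec) then VV[0][0]++ -> VV[0]=[1, 0, 0, 1]
Event 3: LOCAL 0: VV[0][0]++ -> VV[0]=[2, 0, 0, 1]
Event 4: LOCAL 1: VV[1][1]++ -> VV[1]=[0, 2, 0, 0]
Event 5: SEND 2->0: VV[2][2]++ -> VV[2]=[0, 0, 1, 0], msg_vec=[0, 0, 1, 0]; VV[0]=max(VV[0],msg_vec) then VV[0][0]++ -> VV[0]=[3, 0, 1, 1]
Event 6: LOCAL 2: VV[2][2]++ -> VV[2]=[0, 0, 2, 0]
Event 7: SEND 0->1: VV[0][0]++ -> VV[0]=[4, 0, 1, 1], msg_vec=[4, 0, 1, 1]; VV[1]=max(VV[1],msg_vec) then VV[1][1]++ -> VV[1]=[4, 3, 1, 1]
Event 8: SEND 3->1: VV[3][3]++ -> VV[3]=[0, 0, 0, 2], msg_vec=[0, 0, 0, 2]; VV[1]=max(VV[1],msg_vec) then VV[1][1]++ -> VV[1]=[4, 4, 1, 2]
Event 9: SEND 2->1: VV[2][2]++ -> VV[2]=[0, 0, 3, 0], msg_vec=[0, 0, 3, 0]; VV[1]=max(VV[1],msg_vec) then VV[1][1]++ -> VV[1]=[4, 5, 3, 2]
Event 6 stamp: [0, 0, 2, 0]
Event 8 stamp: [0, 0, 0, 2]
[0, 0, 2, 0] <= [0, 0, 0, 2]? False
[0, 0, 0, 2] <= [0, 0, 2, 0]? False
Relation: concurrent

Answer: concurrent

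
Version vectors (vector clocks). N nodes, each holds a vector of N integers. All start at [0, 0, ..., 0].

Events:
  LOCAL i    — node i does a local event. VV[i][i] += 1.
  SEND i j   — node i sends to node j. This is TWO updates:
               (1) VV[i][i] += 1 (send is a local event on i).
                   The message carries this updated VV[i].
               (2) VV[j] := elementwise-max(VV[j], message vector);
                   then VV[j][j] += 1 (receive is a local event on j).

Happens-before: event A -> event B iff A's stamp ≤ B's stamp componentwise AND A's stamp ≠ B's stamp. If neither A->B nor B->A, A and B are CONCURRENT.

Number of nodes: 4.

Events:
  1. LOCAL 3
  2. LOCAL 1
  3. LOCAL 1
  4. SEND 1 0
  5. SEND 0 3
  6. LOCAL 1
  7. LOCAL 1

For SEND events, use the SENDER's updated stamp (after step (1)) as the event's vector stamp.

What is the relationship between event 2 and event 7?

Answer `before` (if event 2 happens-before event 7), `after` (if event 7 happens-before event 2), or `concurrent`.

Initial: VV[0]=[0, 0, 0, 0]
Initial: VV[1]=[0, 0, 0, 0]
Initial: VV[2]=[0, 0, 0, 0]
Initial: VV[3]=[0, 0, 0, 0]
Event 1: LOCAL 3: VV[3][3]++ -> VV[3]=[0, 0, 0, 1]
Event 2: LOCAL 1: VV[1][1]++ -> VV[1]=[0, 1, 0, 0]
Event 3: LOCAL 1: VV[1][1]++ -> VV[1]=[0, 2, 0, 0]
Event 4: SEND 1->0: VV[1][1]++ -> VV[1]=[0, 3, 0, 0], msg_vec=[0, 3, 0, 0]; VV[0]=max(VV[0],msg_vec) then VV[0][0]++ -> VV[0]=[1, 3, 0, 0]
Event 5: SEND 0->3: VV[0][0]++ -> VV[0]=[2, 3, 0, 0], msg_vec=[2, 3, 0, 0]; VV[3]=max(VV[3],msg_vec) then VV[3][3]++ -> VV[3]=[2, 3, 0, 2]
Event 6: LOCAL 1: VV[1][1]++ -> VV[1]=[0, 4, 0, 0]
Event 7: LOCAL 1: VV[1][1]++ -> VV[1]=[0, 5, 0, 0]
Event 2 stamp: [0, 1, 0, 0]
Event 7 stamp: [0, 5, 0, 0]
[0, 1, 0, 0] <= [0, 5, 0, 0]? True
[0, 5, 0, 0] <= [0, 1, 0, 0]? False
Relation: before

Answer: before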